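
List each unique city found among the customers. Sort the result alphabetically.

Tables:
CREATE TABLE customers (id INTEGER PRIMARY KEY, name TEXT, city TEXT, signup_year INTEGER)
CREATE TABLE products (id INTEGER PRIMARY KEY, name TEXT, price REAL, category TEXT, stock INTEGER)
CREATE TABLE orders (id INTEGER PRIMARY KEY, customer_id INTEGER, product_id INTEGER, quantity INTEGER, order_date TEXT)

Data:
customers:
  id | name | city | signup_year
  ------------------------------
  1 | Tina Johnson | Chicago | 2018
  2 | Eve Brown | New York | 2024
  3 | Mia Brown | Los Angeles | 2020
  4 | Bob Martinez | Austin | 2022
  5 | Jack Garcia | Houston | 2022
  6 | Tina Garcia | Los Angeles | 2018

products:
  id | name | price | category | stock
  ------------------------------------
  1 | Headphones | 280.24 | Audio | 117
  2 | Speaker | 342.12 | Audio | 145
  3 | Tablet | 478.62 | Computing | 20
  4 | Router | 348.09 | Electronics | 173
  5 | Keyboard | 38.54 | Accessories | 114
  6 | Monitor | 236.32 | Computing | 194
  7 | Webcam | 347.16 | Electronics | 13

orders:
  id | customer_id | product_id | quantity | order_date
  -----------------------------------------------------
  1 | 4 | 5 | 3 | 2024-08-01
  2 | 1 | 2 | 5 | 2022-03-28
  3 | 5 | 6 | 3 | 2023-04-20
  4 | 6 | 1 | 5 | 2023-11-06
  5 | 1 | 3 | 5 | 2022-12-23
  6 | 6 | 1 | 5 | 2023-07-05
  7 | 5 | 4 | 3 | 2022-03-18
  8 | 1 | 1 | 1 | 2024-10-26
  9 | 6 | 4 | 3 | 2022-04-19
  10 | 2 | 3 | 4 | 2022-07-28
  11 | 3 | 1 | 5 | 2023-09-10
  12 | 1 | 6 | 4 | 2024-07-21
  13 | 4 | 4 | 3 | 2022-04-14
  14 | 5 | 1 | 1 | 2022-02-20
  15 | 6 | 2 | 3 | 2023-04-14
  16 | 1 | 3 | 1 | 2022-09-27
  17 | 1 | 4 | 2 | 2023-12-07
SELECT DISTINCT city FROM customers ORDER BY city

Execution result:
city
Austin
Chicago
Houston
Los Angeles
New York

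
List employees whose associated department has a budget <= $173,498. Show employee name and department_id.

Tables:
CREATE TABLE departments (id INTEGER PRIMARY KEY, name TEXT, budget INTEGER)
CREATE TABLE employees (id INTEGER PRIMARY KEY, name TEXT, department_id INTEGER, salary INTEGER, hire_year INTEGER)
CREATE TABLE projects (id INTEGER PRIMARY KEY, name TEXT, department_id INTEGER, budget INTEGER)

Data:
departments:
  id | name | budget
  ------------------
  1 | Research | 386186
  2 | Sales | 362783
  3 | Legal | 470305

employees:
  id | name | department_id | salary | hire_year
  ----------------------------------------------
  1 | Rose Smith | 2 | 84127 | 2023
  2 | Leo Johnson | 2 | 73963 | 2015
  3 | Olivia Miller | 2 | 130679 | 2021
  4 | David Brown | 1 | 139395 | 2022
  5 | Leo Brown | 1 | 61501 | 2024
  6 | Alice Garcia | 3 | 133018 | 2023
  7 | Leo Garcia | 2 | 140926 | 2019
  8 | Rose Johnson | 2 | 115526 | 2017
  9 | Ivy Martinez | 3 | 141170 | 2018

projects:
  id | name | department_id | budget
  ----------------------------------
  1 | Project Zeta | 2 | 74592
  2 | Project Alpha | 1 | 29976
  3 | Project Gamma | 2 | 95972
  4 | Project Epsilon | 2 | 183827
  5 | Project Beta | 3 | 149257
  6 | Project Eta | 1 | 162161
SELECT name, department_id FROM employees WHERE department_id IN (SELECT id FROM departments WHERE budget <= 173498)

Execution result:
(no rows)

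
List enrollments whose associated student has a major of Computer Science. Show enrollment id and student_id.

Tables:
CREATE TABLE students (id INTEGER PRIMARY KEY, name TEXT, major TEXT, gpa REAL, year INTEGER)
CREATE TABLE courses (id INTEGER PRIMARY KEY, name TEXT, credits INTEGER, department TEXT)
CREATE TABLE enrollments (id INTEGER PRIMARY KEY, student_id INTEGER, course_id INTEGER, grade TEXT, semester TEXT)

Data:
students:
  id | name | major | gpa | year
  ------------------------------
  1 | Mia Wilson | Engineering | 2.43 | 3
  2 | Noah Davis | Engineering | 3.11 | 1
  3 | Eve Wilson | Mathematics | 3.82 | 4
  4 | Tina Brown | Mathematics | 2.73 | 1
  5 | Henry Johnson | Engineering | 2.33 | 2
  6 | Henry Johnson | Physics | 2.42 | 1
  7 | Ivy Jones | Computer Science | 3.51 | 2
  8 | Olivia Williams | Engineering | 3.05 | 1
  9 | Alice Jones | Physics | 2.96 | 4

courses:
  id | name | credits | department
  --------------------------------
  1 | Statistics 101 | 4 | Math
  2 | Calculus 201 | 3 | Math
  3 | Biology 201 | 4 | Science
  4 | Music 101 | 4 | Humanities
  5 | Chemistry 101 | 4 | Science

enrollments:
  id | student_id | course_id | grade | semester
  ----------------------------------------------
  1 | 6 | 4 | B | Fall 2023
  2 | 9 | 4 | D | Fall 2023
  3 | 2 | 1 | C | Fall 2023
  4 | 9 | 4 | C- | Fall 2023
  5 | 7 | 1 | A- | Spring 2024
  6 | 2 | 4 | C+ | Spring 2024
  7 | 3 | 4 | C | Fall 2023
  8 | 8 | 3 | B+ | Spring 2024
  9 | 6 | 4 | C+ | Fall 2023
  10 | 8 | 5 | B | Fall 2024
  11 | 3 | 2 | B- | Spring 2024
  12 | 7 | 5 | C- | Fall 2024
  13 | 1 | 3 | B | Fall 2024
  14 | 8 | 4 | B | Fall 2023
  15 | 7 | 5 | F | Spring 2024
SELECT id, student_id FROM enrollments WHERE student_id IN (SELECT id FROM students WHERE major = 'Computer Science')

Execution result:
id | student_id
5 | 7
12 | 7
15 | 7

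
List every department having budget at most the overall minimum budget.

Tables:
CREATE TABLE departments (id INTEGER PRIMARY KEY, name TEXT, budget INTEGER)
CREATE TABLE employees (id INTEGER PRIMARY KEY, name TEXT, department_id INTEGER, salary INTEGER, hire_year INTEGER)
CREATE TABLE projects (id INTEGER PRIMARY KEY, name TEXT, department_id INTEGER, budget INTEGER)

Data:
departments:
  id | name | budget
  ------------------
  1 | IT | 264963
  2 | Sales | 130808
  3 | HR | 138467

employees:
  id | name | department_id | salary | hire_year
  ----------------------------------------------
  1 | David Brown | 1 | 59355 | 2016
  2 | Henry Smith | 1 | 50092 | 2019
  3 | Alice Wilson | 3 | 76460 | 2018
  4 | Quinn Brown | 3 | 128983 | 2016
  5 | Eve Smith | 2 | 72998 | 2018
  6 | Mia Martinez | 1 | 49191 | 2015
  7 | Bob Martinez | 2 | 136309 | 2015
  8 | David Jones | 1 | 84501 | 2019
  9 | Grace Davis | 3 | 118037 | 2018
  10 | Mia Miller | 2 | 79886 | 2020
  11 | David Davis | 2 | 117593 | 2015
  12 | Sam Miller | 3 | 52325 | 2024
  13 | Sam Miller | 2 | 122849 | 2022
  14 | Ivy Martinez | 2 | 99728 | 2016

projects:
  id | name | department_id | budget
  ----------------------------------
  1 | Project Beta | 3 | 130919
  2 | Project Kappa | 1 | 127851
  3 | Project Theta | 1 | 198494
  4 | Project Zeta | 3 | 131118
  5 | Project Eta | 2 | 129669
SELECT name, budget FROM departments WHERE budget <= (SELECT MIN(budget) FROM departments)

Execution result:
name | budget
Sales | 130808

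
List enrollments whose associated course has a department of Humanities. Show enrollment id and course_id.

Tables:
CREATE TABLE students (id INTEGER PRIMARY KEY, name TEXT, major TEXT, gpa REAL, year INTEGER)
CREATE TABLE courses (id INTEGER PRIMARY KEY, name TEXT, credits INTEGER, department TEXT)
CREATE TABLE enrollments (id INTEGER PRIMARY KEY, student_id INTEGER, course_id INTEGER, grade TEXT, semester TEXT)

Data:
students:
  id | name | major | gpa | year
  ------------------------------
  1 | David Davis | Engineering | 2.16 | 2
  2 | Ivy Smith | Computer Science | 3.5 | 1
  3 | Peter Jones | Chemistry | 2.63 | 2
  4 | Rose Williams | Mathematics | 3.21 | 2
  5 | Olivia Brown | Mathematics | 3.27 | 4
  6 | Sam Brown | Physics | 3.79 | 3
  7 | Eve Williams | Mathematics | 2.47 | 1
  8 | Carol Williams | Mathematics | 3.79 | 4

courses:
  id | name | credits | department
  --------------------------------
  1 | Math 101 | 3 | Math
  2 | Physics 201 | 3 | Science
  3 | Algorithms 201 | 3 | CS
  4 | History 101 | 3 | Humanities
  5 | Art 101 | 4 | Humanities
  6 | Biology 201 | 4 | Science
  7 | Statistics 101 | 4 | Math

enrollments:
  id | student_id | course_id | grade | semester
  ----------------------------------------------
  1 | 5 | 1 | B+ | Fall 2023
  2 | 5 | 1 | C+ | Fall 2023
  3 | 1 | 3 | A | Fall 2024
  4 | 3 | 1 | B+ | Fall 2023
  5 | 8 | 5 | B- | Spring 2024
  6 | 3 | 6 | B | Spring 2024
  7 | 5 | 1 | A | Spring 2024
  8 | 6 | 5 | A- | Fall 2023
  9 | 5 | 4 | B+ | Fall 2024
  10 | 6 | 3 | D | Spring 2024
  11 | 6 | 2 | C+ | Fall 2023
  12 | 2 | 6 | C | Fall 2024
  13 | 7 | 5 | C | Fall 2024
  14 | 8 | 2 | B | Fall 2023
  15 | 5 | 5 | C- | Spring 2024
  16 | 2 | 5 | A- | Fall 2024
SELECT id, course_id FROM enrollments WHERE course_id IN (SELECT id FROM courses WHERE department = 'Humanities')

Execution result:
id | course_id
5 | 5
8 | 5
9 | 4
13 | 5
15 | 5
16 | 5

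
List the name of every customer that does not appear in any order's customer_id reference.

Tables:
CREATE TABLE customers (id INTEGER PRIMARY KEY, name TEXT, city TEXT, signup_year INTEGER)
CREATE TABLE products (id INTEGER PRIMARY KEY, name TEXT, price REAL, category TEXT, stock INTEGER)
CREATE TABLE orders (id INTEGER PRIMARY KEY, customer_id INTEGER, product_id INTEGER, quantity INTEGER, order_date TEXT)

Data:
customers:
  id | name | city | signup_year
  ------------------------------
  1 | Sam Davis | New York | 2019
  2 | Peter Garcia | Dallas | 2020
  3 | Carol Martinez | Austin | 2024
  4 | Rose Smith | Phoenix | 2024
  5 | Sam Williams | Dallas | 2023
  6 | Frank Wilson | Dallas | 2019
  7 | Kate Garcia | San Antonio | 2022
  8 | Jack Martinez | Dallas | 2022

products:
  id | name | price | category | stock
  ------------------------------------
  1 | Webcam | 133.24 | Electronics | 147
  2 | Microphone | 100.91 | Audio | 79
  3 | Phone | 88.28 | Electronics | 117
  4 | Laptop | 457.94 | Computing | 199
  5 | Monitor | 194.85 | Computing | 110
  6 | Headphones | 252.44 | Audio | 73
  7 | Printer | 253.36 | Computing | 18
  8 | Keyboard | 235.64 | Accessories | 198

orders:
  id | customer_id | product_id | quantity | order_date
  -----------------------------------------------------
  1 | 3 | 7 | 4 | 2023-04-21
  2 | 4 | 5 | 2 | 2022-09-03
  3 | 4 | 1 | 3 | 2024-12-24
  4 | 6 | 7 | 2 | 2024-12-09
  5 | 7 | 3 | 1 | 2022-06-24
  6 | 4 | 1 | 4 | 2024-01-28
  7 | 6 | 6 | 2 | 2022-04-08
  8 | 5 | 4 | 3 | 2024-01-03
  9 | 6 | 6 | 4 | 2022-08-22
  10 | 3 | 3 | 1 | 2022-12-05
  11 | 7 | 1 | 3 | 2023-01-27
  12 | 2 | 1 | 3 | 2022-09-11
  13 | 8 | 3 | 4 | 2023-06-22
SELECT p.name FROM customers p LEFT JOIN orders c ON c.customer_id = p.id WHERE c.id IS NULL

Execution result:
Sam Davis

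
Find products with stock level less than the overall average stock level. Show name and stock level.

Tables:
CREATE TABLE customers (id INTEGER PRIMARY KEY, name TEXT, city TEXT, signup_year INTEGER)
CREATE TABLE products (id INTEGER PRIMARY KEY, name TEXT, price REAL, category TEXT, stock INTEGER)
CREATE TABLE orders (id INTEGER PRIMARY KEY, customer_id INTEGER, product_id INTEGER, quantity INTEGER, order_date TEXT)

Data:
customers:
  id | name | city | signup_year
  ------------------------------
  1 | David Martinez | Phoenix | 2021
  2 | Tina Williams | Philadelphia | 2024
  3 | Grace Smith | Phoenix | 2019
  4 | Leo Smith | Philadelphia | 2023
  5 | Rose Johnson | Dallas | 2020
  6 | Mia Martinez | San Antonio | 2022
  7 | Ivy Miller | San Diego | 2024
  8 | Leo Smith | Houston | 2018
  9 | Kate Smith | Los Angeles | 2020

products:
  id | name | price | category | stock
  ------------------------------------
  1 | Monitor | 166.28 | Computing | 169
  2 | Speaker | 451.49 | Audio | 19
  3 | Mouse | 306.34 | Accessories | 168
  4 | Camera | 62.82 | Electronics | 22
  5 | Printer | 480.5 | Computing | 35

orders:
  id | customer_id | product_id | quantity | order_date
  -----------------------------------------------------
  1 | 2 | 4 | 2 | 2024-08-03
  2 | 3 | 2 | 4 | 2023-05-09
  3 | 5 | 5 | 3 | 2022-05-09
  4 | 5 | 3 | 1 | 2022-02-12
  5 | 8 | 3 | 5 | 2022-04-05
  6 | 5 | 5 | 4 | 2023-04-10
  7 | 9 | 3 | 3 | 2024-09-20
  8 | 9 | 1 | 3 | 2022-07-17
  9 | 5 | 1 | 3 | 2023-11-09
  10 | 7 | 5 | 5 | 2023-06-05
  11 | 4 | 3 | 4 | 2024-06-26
SELECT name, stock FROM products WHERE stock < (SELECT AVG(stock) FROM products)

Execution result:
name | stock
Speaker | 19
Camera | 22
Printer | 35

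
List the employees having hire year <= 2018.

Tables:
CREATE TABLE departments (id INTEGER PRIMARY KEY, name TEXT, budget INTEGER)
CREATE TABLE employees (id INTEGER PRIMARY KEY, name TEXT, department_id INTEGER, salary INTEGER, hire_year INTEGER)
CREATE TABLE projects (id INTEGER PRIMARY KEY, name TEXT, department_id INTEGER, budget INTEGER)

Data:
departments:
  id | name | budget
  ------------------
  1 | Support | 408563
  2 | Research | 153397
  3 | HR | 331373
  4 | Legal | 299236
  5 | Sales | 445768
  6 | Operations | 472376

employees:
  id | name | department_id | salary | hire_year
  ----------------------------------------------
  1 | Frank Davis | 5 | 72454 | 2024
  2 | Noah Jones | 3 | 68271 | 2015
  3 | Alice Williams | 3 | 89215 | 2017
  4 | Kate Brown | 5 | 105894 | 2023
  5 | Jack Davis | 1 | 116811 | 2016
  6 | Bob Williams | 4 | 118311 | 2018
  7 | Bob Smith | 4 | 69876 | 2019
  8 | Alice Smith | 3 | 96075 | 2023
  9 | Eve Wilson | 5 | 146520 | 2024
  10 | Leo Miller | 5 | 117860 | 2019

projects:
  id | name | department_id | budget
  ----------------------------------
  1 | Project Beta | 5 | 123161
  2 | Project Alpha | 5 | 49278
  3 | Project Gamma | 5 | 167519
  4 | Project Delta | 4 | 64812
SELECT name, hire_year FROM employees WHERE hire_year <= 2018

Execution result:
name | hire_year
Noah Jones | 2015
Alice Williams | 2017
Jack Davis | 2016
Bob Williams | 2018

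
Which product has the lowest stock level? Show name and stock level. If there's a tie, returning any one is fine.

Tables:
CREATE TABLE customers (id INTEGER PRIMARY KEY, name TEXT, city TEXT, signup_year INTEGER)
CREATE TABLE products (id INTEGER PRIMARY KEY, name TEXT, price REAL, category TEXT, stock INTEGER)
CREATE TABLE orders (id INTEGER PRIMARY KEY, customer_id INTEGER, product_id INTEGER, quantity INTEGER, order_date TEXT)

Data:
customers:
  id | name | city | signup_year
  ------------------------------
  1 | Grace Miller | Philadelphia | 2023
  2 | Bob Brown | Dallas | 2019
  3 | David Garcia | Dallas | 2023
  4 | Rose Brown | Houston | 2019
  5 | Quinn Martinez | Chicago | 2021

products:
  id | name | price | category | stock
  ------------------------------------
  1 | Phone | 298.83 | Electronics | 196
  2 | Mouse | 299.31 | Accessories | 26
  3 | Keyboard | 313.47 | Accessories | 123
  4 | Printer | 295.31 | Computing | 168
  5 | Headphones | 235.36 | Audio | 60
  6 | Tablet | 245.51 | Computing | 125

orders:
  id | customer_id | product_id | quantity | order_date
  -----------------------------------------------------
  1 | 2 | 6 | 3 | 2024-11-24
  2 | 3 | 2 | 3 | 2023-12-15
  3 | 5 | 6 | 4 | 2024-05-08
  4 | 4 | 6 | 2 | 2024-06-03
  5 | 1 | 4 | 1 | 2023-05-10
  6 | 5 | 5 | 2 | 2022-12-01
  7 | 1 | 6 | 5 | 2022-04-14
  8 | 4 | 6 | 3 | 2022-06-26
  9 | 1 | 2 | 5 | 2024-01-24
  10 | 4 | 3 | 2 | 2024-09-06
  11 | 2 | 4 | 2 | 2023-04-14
SELECT name, stock FROM products ORDER BY stock ASC LIMIT 1

Execution result:
name | stock
Mouse | 26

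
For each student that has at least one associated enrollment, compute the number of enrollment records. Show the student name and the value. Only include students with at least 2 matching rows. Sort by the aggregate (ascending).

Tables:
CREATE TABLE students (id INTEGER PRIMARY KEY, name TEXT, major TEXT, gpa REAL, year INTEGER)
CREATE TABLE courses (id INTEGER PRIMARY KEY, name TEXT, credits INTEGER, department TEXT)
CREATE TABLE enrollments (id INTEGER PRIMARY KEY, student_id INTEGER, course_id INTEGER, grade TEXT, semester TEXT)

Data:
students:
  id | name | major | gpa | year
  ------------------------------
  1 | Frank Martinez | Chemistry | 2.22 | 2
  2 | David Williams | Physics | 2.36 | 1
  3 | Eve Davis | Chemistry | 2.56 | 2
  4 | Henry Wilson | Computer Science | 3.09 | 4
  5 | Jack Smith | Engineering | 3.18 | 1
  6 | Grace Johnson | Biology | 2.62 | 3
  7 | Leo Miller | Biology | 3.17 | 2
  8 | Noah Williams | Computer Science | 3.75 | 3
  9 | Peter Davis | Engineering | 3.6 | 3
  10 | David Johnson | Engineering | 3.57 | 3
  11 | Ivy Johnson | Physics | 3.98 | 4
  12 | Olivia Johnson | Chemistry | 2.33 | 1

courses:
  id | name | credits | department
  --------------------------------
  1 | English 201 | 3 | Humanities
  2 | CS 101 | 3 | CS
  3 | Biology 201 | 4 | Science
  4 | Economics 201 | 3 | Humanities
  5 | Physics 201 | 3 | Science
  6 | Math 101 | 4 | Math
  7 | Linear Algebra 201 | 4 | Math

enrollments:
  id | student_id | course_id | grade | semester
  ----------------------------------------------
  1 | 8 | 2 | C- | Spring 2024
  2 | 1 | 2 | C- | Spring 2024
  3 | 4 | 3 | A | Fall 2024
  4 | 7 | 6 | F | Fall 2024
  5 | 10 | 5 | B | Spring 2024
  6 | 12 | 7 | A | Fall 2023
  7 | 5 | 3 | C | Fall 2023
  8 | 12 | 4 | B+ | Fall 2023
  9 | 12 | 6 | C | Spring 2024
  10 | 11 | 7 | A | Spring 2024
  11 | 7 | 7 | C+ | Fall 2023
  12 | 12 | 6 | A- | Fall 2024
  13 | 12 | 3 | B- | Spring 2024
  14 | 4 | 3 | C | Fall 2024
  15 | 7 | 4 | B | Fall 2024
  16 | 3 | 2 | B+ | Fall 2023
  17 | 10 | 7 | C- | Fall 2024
SELECT p.name, COUNT(*) AS n FROM enrollments c JOIN students p ON c.student_id = p.id GROUP BY p.id, p.name HAVING COUNT(*) >= 2 ORDER BY n ASC

Execution result:
name | n
Henry Wilson | 2
David Johnson | 2
Leo Miller | 3
Olivia Johnson | 5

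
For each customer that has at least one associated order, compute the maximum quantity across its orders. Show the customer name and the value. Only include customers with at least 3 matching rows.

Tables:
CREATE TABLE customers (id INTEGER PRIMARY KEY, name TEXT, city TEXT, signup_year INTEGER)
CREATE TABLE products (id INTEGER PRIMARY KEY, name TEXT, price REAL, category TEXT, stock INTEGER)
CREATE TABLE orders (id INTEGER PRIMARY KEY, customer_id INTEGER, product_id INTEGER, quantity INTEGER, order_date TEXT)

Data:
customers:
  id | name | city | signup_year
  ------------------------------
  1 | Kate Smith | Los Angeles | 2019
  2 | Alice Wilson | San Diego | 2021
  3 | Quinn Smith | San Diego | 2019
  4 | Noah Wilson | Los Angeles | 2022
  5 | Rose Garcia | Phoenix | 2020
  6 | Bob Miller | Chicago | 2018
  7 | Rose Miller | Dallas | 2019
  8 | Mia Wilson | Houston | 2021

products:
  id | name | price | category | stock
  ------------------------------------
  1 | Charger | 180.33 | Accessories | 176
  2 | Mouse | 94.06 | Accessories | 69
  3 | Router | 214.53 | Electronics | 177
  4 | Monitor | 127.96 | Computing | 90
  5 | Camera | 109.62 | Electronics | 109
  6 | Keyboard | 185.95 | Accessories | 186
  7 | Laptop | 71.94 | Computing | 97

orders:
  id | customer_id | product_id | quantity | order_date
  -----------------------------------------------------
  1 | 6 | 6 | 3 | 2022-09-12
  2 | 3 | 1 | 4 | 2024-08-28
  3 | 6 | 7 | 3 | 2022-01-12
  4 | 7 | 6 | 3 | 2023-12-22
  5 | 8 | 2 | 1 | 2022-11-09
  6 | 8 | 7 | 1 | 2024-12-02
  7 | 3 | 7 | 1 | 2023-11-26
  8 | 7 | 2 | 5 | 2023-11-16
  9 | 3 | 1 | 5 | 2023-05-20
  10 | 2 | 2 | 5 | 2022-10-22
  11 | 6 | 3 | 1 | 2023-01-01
SELECT p.name, MAX(c.quantity) AS max_quantity FROM orders c JOIN customers p ON c.customer_id = p.id GROUP BY p.id, p.name HAVING COUNT(*) >= 3

Execution result:
name | max_quantity
Quinn Smith | 5
Bob Miller | 3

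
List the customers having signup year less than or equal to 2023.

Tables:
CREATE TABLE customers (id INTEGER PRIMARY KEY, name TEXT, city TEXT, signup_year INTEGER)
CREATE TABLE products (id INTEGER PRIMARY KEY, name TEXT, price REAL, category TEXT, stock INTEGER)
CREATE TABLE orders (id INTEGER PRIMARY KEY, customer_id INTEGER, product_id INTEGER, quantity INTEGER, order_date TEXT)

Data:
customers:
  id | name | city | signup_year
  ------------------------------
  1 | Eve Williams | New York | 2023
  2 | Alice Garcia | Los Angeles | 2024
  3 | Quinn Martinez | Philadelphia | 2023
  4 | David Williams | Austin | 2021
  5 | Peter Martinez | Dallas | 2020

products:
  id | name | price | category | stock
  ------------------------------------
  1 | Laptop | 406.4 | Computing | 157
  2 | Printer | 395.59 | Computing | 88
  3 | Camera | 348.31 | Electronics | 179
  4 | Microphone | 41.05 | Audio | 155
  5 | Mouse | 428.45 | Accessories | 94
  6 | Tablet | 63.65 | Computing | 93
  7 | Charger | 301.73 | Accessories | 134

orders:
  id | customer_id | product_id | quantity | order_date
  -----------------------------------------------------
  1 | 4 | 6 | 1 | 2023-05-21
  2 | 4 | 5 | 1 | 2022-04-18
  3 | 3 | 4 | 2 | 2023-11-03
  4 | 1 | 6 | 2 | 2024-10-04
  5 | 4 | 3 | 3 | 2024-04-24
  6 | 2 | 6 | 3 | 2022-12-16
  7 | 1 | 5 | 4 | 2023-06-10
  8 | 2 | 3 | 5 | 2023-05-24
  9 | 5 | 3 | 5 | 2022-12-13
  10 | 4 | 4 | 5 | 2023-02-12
SELECT name, signup_year FROM customers WHERE signup_year <= 2023

Execution result:
name | signup_year
Eve Williams | 2023
Quinn Martinez | 2023
David Williams | 2021
Peter Martinez | 2020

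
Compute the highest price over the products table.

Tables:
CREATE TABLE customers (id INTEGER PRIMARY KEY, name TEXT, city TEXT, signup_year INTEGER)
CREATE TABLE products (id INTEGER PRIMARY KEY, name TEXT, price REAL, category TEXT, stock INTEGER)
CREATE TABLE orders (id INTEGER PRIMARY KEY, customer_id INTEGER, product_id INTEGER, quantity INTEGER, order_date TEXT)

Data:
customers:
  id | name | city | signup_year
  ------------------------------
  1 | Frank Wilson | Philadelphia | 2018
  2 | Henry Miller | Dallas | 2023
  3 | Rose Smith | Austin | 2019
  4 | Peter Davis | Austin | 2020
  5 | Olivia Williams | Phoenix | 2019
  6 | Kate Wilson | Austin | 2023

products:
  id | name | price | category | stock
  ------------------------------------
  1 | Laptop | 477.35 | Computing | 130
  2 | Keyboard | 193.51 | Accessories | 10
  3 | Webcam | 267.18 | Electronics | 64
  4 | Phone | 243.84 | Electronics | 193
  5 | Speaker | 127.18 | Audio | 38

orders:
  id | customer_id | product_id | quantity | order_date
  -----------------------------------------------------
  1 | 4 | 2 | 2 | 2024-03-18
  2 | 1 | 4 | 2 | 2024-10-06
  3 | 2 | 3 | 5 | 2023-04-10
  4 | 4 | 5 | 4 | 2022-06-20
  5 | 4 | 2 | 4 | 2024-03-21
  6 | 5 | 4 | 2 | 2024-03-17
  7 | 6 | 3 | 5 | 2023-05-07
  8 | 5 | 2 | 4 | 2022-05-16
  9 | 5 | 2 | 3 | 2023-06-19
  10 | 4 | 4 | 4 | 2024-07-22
SELECT MAX(price) FROM products

Execution result:
477.35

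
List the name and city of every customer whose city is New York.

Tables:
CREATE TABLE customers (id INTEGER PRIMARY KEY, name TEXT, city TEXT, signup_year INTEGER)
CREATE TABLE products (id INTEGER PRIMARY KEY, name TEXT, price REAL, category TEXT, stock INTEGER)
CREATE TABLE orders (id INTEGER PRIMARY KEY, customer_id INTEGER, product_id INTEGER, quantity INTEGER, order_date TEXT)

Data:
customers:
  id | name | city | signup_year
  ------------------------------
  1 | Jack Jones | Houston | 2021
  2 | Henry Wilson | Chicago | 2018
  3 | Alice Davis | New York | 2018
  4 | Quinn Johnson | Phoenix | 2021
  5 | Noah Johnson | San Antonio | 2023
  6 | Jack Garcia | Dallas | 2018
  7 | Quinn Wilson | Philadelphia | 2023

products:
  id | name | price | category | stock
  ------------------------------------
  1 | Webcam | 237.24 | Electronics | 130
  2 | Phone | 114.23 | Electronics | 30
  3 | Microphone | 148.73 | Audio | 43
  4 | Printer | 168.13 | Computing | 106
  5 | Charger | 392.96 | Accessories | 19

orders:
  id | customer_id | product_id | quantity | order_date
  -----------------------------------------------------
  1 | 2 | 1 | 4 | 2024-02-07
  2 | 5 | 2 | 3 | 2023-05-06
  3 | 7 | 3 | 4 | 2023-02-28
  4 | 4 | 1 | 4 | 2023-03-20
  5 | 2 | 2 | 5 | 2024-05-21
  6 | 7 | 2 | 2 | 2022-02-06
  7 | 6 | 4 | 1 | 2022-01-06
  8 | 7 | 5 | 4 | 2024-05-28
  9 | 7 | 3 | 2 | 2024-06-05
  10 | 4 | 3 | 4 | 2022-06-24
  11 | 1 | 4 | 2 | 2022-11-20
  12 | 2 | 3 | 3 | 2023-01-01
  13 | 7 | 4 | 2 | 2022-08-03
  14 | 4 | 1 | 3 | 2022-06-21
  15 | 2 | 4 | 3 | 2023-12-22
SELECT name, city FROM customers WHERE city = 'New York'

Execution result:
name | city
Alice Davis | New York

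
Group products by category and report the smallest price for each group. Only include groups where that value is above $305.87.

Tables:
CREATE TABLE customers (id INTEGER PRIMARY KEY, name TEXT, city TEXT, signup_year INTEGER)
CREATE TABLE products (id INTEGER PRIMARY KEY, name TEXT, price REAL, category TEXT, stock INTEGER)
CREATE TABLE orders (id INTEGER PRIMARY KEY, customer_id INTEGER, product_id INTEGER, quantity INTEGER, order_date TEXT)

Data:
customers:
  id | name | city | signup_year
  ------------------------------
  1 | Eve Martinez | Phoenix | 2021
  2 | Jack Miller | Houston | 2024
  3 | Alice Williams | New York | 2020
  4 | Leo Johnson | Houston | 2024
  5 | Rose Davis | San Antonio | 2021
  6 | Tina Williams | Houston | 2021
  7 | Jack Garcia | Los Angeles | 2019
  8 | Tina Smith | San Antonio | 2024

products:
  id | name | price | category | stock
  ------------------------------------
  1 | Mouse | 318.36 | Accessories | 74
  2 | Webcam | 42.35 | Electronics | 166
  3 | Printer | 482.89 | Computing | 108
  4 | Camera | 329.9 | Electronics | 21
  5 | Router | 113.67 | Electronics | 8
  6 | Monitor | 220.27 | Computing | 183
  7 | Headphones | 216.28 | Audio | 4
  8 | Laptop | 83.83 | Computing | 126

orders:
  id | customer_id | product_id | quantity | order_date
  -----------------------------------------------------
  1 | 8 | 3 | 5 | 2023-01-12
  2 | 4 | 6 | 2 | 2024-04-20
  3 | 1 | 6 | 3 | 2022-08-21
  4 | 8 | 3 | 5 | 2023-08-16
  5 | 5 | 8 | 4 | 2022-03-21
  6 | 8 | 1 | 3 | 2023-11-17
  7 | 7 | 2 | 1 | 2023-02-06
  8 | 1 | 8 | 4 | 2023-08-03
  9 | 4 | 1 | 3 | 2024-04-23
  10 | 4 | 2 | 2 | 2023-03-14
SELECT category, MIN(price) AS min_price FROM products GROUP BY category HAVING MIN(price) > 305.87

Execution result:
category | min_price
Accessories | 318.36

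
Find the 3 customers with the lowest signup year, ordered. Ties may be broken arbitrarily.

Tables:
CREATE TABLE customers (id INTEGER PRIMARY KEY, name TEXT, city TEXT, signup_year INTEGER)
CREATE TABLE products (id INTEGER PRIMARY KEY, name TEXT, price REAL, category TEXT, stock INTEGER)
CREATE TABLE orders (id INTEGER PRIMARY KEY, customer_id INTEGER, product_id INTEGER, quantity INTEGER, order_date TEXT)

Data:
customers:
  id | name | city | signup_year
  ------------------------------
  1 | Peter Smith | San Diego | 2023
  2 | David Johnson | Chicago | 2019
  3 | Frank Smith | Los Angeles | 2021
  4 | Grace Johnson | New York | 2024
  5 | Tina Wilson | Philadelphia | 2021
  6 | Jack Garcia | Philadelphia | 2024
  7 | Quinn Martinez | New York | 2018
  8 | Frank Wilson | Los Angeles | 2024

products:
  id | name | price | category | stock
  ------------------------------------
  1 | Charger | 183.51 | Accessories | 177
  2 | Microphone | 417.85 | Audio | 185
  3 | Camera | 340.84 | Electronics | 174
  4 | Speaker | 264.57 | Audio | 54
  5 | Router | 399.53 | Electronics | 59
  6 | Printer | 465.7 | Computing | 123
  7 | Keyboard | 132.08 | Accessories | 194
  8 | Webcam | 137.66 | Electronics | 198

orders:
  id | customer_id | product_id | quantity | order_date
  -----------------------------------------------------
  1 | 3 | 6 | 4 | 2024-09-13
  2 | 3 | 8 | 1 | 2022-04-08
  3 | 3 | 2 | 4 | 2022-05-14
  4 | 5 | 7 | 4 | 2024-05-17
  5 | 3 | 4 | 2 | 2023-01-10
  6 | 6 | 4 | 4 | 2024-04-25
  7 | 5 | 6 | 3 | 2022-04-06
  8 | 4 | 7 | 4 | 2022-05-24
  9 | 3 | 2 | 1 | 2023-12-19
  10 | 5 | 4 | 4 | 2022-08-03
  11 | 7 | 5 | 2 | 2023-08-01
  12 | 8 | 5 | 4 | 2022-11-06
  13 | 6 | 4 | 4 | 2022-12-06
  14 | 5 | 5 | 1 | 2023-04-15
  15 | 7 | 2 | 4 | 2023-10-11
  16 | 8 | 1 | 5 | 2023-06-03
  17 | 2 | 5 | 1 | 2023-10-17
SELECT name, signup_year FROM customers ORDER BY signup_year ASC LIMIT 3

Execution result:
name | signup_year
Quinn Martinez | 2018
David Johnson | 2019
Frank Smith | 2021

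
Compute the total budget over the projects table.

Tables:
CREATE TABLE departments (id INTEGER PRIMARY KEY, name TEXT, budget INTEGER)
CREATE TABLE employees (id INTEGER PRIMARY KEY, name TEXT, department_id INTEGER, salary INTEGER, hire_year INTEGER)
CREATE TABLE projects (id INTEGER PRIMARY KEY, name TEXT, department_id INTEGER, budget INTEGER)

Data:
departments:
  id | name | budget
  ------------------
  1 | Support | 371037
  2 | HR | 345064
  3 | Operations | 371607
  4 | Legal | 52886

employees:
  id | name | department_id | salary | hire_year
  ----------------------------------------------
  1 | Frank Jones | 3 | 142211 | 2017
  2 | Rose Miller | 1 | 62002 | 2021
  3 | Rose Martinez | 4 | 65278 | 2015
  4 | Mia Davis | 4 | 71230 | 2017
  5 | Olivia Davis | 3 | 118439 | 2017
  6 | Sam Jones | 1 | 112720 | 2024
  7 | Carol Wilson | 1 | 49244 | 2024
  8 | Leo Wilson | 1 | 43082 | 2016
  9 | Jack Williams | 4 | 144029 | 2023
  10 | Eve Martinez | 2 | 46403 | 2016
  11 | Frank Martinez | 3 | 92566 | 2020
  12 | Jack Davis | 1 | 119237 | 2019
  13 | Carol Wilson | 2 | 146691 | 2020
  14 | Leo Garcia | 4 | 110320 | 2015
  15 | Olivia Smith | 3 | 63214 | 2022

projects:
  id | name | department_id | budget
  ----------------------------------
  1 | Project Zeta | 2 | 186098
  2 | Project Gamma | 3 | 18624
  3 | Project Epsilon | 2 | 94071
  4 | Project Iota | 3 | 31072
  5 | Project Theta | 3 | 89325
SELECT SUM(budget) FROM projects

Execution result:
419190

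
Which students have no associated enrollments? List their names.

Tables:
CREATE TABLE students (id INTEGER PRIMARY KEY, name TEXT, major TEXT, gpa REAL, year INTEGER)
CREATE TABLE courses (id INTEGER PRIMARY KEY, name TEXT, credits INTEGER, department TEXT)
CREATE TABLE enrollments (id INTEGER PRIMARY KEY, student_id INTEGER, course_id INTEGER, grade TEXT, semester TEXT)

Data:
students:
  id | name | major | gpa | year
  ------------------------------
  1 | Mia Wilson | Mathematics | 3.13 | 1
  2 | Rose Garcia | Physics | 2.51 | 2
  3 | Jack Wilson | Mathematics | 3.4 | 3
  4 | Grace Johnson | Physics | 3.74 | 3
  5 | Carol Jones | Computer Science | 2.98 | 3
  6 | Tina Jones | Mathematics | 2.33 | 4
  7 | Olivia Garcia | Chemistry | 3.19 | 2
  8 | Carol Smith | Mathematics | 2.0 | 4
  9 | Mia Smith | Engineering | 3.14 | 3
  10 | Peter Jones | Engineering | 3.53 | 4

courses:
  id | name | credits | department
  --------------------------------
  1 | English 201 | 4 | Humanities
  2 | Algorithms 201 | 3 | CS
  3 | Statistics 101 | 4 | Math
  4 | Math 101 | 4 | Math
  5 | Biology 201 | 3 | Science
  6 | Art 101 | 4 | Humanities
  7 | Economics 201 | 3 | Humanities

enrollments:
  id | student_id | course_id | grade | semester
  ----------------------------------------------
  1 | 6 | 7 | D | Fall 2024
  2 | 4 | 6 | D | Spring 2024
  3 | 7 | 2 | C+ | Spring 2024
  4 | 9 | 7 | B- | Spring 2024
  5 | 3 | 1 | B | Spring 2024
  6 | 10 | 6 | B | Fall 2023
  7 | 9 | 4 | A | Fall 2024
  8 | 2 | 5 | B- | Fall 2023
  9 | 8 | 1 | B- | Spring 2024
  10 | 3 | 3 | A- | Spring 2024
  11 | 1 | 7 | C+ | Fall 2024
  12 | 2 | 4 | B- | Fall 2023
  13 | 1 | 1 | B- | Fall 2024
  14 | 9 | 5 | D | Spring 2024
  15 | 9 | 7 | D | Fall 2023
SELECT p.name FROM students p LEFT JOIN enrollments c ON c.student_id = p.id WHERE c.id IS NULL

Execution result:
Carol Jones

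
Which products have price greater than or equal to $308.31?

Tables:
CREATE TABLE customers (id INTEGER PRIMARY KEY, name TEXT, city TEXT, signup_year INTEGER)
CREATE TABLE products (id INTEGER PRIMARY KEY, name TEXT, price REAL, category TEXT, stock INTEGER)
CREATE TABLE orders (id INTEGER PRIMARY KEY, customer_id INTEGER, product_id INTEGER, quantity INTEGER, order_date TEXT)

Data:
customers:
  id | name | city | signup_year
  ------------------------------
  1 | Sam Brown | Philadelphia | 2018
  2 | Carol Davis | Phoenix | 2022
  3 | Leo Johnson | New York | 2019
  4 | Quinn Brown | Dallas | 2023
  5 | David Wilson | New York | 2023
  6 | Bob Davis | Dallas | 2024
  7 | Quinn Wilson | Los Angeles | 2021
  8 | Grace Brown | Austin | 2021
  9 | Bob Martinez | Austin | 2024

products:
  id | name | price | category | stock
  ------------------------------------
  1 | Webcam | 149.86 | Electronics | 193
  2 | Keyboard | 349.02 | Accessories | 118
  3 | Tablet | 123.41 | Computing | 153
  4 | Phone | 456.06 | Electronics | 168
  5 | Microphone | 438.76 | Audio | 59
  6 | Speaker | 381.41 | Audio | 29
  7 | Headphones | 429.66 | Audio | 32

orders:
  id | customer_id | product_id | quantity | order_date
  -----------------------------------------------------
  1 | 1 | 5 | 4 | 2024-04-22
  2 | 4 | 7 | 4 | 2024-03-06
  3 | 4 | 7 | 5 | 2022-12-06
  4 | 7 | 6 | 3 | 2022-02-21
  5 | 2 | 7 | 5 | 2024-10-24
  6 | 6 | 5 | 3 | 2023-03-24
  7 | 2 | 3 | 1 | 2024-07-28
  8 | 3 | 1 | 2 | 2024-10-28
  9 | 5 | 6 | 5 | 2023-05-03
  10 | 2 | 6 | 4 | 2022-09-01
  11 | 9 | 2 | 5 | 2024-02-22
SELECT name, price FROM products WHERE price >= 308.31

Execution result:
name | price
Keyboard | 349.02
Phone | 456.06
Microphone | 438.76
Speaker | 381.41
Headphones | 429.66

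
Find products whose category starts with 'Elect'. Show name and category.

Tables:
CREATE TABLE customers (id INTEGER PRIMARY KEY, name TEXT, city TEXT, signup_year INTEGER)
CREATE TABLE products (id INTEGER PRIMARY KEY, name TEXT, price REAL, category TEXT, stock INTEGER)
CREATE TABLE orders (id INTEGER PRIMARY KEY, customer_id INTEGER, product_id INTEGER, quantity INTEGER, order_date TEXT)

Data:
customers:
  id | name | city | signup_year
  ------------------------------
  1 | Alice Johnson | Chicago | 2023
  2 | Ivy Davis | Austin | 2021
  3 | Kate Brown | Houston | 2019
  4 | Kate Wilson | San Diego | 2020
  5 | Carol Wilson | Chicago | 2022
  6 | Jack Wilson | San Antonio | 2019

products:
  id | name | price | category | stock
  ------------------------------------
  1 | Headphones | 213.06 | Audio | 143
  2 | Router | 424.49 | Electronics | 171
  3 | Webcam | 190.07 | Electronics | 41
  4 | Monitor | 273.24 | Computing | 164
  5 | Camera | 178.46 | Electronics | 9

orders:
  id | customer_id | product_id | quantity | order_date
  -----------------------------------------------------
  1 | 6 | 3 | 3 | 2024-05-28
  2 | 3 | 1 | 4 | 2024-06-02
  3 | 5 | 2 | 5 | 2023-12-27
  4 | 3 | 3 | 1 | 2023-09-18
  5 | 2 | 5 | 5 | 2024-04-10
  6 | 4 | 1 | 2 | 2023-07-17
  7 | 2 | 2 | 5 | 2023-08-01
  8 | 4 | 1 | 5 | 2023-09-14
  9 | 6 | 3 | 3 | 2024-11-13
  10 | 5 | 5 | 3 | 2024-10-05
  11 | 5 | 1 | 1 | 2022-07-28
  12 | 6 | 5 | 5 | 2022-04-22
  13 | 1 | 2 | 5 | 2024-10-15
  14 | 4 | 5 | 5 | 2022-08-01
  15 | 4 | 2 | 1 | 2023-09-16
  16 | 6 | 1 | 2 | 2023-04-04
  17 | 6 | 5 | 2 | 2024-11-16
SELECT name, category FROM products WHERE category LIKE 'Elect%'

Execution result:
name | category
Router | Electronics
Webcam | Electronics
Camera | Electronics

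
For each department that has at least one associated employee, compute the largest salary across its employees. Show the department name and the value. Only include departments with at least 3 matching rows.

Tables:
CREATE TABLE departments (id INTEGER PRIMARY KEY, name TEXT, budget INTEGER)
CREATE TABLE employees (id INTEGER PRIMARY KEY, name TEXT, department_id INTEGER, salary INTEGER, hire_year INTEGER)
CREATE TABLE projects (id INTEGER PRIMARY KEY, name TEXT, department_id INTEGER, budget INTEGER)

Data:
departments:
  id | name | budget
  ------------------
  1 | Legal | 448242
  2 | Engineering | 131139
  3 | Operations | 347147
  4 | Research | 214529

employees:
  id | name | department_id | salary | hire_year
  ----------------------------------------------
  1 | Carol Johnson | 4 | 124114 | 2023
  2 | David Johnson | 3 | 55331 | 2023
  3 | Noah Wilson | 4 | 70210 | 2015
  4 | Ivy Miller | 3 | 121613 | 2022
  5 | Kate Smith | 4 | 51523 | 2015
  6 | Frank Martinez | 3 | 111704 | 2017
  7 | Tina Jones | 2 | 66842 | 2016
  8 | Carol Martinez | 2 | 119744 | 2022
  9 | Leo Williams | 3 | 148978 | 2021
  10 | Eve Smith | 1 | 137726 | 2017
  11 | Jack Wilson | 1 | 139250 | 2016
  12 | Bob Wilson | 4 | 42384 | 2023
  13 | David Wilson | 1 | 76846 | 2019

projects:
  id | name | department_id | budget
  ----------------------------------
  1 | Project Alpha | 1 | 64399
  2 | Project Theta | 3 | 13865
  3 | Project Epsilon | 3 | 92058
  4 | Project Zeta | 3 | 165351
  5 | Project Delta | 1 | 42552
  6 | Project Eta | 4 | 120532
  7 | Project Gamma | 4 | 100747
SELECT p.name, MAX(c.salary) AS max_salary FROM employees c JOIN departments p ON c.department_id = p.id GROUP BY p.id, p.name HAVING COUNT(*) >= 3

Execution result:
name | max_salary
Legal | 139250
Operations | 148978
Research | 124114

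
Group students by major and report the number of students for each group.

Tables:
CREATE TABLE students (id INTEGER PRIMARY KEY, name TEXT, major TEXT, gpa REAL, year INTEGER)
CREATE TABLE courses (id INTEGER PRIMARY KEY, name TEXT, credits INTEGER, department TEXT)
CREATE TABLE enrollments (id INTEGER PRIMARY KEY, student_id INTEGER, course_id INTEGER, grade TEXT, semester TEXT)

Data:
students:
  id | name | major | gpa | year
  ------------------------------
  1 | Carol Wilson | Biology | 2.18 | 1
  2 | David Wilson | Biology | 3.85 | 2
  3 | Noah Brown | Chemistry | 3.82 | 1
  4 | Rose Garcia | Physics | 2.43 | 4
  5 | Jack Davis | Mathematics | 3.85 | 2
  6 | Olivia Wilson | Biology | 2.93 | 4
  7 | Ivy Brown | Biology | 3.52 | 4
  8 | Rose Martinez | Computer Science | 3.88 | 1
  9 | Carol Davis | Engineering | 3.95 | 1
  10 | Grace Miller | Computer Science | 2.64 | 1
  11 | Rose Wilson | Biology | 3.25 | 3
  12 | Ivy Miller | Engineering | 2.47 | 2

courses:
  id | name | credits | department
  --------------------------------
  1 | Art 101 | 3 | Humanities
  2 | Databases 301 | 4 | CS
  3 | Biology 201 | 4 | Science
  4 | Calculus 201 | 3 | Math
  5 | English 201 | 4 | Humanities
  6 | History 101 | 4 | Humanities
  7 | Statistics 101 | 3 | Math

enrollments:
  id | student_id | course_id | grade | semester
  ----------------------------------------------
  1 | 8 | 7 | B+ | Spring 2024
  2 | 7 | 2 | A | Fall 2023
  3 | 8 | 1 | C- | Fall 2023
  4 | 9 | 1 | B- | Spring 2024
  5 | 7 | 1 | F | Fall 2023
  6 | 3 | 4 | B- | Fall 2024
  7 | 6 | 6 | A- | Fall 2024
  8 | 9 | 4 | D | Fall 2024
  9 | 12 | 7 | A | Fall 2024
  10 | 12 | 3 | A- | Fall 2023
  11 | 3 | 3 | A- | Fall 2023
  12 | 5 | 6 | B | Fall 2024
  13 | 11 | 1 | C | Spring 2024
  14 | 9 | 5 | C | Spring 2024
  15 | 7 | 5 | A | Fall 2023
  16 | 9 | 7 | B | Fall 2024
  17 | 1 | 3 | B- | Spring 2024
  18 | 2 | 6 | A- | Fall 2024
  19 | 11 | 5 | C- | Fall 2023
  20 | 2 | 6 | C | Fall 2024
SELECT major, COUNT(*) AS n FROM students GROUP BY major

Execution result:
major | n
Biology | 5
Chemistry | 1
Computer Science | 2
Engineering | 2
Mathematics | 1
Physics | 1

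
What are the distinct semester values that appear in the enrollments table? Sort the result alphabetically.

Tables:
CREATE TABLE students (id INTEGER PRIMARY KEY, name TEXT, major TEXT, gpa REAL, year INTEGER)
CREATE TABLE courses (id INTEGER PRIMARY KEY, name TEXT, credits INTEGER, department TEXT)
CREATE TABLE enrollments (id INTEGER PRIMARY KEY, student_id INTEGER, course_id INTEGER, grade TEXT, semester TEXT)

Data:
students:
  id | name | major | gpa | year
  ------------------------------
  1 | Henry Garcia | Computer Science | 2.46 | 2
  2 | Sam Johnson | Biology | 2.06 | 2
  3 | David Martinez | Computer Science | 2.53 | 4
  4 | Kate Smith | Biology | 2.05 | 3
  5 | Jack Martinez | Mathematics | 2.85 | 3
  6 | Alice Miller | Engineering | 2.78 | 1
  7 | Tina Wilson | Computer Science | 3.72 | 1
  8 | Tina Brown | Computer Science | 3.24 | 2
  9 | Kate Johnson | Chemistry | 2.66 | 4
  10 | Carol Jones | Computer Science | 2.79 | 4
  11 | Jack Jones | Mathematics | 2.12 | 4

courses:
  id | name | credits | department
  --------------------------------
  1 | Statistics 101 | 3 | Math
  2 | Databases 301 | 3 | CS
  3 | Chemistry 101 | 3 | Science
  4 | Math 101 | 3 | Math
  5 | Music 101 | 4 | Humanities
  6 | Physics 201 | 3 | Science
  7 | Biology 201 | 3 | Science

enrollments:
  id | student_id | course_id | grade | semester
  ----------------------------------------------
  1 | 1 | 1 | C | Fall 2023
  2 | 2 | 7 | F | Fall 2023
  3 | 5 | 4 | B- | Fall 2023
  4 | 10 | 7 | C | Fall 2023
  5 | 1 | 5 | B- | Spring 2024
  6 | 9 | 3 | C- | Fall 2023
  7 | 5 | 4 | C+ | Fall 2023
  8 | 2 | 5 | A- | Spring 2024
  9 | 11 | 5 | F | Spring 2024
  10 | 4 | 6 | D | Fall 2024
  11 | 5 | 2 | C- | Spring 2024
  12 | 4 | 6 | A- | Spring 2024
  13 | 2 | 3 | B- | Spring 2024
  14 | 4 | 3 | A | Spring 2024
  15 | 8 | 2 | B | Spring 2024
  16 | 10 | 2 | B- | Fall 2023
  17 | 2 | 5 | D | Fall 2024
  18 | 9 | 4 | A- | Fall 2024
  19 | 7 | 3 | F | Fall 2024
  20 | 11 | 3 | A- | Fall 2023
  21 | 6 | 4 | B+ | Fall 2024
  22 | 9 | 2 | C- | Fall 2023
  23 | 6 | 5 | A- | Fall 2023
SELECT DISTINCT semester FROM enrollments ORDER BY semester

Execution result:
semester
Fall 2023
Fall 2024
Spring 2024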